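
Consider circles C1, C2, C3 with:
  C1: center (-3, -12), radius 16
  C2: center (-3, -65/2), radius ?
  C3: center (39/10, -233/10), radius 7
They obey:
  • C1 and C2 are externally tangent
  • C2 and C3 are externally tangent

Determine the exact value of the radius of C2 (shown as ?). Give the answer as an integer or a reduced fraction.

1. [ext C1·C2]  r_C2² + 32r_C2 − 657/4 = 0  ⇒  r_C2 = 9/2 (r>0 drops 1)
2. [ext C2·C3]  r_C2² + 14r_C2 − 333/4 = 0  ⇒  r_C2 = 9/2 (r>0 drops 1)

9/2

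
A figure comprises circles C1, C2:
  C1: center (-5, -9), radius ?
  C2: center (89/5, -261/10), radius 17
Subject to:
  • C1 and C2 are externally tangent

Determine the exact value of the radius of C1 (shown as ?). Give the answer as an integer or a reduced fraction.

23/2

1. [ext C1·C2]  r_C1² + 34r_C1 − 2093/4 = 0  ⇒  r_C1 = 23/2 (r>0 drops 1)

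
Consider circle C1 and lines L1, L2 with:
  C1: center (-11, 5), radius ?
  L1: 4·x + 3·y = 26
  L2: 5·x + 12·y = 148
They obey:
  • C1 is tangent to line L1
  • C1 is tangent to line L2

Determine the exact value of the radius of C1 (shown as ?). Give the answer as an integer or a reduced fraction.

1. [C1‖L1]  r_C1² − 121 = 0  ⇒  r_C1 = 11 (r>0 drops 1)
2. [C1‖L2]  r_C1² − 121 = 0  ⇒  r_C1 = 11 (r>0 drops 1)

11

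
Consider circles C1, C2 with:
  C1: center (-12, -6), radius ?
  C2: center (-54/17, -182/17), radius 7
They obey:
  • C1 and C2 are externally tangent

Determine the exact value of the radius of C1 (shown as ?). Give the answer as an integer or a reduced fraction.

1. [ext C1·C2]  r_C1² + 14r_C1 − 51 = 0  ⇒  r_C1 = 3 (r>0 drops 1)

3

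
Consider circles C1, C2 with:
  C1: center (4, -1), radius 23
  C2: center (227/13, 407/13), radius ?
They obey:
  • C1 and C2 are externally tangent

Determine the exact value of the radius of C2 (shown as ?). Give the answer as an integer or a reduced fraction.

12

1. [ext C1·C2]  r_C2² + 46r_C2 − 696 = 0  ⇒  r_C2 = 12 (r>0 drops 1)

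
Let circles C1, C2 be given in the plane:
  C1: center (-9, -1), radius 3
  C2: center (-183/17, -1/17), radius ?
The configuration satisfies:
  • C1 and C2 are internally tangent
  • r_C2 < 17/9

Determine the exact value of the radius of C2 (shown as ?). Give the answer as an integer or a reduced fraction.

1

1. [int C1,C2]  r_C2² − 6r_C2 + 5 = 0  ⇒  r_C2 = 1 or 5
2. given r_C2 < 17/9: keep 1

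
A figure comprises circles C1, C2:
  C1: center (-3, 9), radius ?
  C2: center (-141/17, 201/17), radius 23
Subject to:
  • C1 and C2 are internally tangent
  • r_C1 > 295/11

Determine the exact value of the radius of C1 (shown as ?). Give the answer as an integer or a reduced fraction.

29

1. [int C1,C2]  r_C1² − 46r_C1 + 493 = 0  ⇒  r_C1 = 17 or 29
2. given r_C1 > 295/11: keep 29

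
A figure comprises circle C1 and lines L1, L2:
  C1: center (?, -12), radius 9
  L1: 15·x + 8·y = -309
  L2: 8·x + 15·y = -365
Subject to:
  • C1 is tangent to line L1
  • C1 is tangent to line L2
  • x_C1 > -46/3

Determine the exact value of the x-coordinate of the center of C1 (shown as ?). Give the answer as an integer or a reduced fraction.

-4

1. [C1‖L1]  x_C1² + (142/5)x_C1 + 488/5 = 0  ⇒  x_C1 = -122/5 or -4
2. [C1‖L2]  x_C1² + (185/4)x_C1 + 169 = 0  ⇒  x_C1 = -169/4 or -4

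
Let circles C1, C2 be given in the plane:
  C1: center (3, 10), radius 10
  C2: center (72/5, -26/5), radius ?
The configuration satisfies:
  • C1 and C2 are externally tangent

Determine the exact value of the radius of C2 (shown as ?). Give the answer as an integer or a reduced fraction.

9

1. [ext C1·C2]  r_C2² + 20r_C2 − 261 = 0  ⇒  r_C2 = 9 (r>0 drops 1)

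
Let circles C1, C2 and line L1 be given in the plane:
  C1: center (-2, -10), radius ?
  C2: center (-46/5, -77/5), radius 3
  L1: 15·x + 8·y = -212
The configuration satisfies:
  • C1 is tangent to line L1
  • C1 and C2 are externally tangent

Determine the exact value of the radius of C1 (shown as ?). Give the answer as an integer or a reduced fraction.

6

1. [C1‖L1]  r_C1² − 36 = 0  ⇒  r_C1 = 6 (r>0 drops 1)
2. [ext C1·C2]  r_C1² + 6r_C1 − 72 = 0  ⇒  r_C1 = 6 (r>0 drops 1)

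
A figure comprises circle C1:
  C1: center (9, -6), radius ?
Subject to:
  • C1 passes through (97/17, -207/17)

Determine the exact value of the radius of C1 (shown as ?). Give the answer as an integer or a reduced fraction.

1. [C1∋P]  r_C1² − 49 = 0  ⇒  r_C1 = 7 (r>0 drops 1)

7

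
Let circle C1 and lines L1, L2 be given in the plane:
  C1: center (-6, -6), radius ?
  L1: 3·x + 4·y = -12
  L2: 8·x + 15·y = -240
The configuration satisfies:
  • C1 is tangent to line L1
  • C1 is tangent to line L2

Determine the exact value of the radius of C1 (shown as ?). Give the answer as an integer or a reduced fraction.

6

1. [C1‖L1]  r_C1² − 36 = 0  ⇒  r_C1 = 6 (r>0 drops 1)
2. [C1‖L2]  r_C1² − 36 = 0  ⇒  r_C1 = 6 (r>0 drops 1)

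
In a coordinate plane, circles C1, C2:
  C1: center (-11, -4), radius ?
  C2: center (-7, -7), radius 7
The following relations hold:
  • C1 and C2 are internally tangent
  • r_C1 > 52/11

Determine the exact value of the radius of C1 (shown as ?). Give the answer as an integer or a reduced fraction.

12

1. [int C1,C2]  r_C1² − 14r_C1 + 24 = 0  ⇒  r_C1 = 2 or 12
2. given r_C1 > 52/11: keep 12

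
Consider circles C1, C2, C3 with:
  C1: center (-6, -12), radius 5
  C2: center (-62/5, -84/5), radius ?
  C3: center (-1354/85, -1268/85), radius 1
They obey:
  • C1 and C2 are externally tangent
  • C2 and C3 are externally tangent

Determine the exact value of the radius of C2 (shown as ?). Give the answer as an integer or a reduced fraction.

3

1. [ext C1·C2]  r_C2² + 10r_C2 − 39 = 0  ⇒  r_C2 = 3 (r>0 drops 1)
2. [ext C2·C3]  r_C2² + 2r_C2 − 15 = 0  ⇒  r_C2 = 3 (r>0 drops 1)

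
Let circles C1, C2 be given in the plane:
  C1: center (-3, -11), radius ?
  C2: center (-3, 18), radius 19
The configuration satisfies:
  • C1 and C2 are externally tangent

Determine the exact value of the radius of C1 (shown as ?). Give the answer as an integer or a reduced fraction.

1. [ext C1·C2]  r_C1² + 38r_C1 − 480 = 0  ⇒  r_C1 = 10 (r>0 drops 1)

10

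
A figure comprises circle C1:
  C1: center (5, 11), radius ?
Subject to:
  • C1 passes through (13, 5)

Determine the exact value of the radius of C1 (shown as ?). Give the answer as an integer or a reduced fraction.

1. [C1∋P]  r_C1² − 100 = 0  ⇒  r_C1 = 10 (r>0 drops 1)

10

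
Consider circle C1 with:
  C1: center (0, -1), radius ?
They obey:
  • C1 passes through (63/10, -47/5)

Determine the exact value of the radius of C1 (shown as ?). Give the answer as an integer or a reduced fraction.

21/2

1. [C1∋P]  r_C1² − 441/4 = 0  ⇒  r_C1 = 21/2 (r>0 drops 1)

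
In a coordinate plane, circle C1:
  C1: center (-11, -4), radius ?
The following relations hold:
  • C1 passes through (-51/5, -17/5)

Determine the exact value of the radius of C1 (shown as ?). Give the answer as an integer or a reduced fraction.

1. [C1∋P]  r_C1² − 1 = 0  ⇒  r_C1 = 1 (r>0 drops 1)

1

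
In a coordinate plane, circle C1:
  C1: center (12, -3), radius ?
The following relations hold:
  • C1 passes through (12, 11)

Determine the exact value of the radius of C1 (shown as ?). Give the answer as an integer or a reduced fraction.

14

1. [C1∋P]  r_C1² − 196 = 0  ⇒  r_C1 = 14 (r>0 drops 1)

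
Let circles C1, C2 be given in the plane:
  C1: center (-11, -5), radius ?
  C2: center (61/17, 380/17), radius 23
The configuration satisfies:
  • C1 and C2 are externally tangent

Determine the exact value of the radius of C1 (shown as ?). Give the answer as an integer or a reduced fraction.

8

1. [ext C1·C2]  r_C1² + 46r_C1 − 432 = 0  ⇒  r_C1 = 8 (r>0 drops 1)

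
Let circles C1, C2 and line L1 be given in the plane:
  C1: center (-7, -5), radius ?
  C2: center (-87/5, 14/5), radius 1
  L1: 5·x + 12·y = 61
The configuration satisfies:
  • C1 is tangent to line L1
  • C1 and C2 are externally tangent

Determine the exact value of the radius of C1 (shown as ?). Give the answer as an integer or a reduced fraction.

12

1. [C1‖L1]  r_C1² − 144 = 0  ⇒  r_C1 = 12 (r>0 drops 1)
2. [ext C1·C2]  r_C1² + 2r_C1 − 168 = 0  ⇒  r_C1 = 12 (r>0 drops 1)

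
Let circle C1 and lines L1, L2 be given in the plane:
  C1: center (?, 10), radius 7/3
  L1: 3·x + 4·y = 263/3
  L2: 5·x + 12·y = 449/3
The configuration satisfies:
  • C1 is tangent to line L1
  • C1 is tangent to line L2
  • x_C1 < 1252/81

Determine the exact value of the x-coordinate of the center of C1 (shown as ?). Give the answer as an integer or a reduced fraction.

1. [C1‖L1]  x_C1² − (286/9)x_C1 + 712/3 = 0  ⇒  x_C1 = 12 or 178/9
2. [C1‖L2]  x_C1² − (178/15)x_C1 − 8/5 = 0  ⇒  x_C1 = -2/15 or 12

12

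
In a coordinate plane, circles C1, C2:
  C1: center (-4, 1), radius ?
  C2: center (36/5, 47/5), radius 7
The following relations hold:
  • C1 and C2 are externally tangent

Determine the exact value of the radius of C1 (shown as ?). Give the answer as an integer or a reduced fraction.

7

1. [ext C1·C2]  r_C1² + 14r_C1 − 147 = 0  ⇒  r_C1 = 7 (r>0 drops 1)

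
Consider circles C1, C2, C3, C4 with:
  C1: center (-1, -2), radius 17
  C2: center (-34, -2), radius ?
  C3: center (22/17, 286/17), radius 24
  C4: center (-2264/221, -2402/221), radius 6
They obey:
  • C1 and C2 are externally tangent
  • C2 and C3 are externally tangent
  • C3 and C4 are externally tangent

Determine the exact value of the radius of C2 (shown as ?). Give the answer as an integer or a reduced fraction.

1. [ext C1·C2]  r_C2² + 34r_C2 − 800 = 0  ⇒  r_C2 = 16 (r>0 drops 1)
2. [ext C2·C3]  r_C2² + 48r_C2 − 1024 = 0  ⇒  r_C2 = 16 (r>0 drops 1)

16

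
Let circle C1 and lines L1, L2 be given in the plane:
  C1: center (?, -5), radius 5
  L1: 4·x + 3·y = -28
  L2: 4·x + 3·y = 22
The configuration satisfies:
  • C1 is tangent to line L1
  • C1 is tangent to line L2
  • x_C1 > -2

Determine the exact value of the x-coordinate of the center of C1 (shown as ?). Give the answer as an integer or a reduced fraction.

1. [C1‖L1]  x_C1² + (13/2)x_C1 − 57/2 = 0  ⇒  x_C1 = -19/2 or 3
2. [C1‖L2]  x_C1² − (37/2)x_C1 + 93/2 = 0  ⇒  x_C1 = 3 or 31/2

3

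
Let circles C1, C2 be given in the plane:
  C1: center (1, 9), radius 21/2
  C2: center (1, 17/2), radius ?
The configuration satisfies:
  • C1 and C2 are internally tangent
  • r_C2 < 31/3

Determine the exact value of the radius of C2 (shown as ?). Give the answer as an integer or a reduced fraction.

1. [int C1,C2]  r_C2² − 21r_C2 + 110 = 0  ⇒  r_C2 = 10 or 11
2. given r_C2 < 31/3: keep 10

10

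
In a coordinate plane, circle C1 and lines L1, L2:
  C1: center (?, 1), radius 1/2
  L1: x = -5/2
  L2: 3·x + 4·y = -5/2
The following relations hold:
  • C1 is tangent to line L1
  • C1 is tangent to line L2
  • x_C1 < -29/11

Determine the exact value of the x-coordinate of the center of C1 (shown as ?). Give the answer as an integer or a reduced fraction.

-3

1. [C1‖L1]  x_C1² + 5x_C1 + 6 = 0  ⇒  x_C1 = -3 or -2
2. [C1‖L2]  x_C1² + (13/3)x_C1 + 4 = 0  ⇒  x_C1 = -3 or -4/3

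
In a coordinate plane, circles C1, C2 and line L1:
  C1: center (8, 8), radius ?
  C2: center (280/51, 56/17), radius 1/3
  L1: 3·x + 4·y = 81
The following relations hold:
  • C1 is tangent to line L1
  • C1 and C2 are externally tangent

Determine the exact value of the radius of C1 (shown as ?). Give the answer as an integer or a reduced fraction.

1. [C1‖L1]  r_C1² − 25 = 0  ⇒  r_C1 = 5 (r>0 drops 1)
2. [ext C1·C2]  r_C1² + (2/3)r_C1 − 85/3 = 0  ⇒  r_C1 = 5 (r>0 drops 1)

5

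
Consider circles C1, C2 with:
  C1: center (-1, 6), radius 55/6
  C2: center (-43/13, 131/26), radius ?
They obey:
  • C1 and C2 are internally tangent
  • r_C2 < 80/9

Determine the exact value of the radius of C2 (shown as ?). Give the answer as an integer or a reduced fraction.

20/3

1. [int C1,C2]  r_C2² − (55/3)r_C2 + 700/9 = 0  ⇒  r_C2 = 20/3 or 35/3
2. given r_C2 < 80/9: keep 20/3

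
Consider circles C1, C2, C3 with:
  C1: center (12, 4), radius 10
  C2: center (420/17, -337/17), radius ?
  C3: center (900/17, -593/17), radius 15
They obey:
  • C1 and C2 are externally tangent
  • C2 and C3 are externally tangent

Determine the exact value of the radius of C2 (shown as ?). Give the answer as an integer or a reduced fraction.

17

1. [ext C1·C2]  r_C2² + 20r_C2 − 629 = 0  ⇒  r_C2 = 17 (r>0 drops 1)
2. [ext C2·C3]  r_C2² + 30r_C2 − 799 = 0  ⇒  r_C2 = 17 (r>0 drops 1)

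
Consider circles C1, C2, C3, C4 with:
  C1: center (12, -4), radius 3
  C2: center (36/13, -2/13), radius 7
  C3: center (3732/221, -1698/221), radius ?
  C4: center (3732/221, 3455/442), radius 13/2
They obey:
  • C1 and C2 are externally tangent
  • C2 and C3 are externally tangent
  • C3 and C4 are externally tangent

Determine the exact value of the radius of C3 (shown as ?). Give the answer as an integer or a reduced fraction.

9

1. [ext C2·C3]  r_C3² + 14r_C3 − 207 = 0  ⇒  r_C3 = 9 (r>0 drops 1)
2. [ext C3·C4]  r_C3² + 13r_C3 − 198 = 0  ⇒  r_C3 = 9 (r>0 drops 1)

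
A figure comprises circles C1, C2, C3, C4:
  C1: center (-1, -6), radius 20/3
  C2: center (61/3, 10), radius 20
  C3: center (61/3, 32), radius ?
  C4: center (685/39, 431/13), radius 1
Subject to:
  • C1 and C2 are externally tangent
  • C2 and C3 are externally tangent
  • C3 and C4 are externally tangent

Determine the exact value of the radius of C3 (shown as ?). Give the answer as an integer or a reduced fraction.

1. [ext C2·C3]  r_C3² + 40r_C3 − 84 = 0  ⇒  r_C3 = 2 (r>0 drops 1)
2. [ext C3·C4]  r_C3² + 2r_C3 − 8 = 0  ⇒  r_C3 = 2 (r>0 drops 1)

2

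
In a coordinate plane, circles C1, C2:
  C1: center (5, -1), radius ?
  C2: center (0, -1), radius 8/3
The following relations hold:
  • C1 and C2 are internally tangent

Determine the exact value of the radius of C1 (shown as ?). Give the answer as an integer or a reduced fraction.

1. [int C1,C2]  r_C1² − (16/3)r_C1 − 161/9 = 0  ⇒  r_C1 = 23/3 (r>0 drops 1)

23/3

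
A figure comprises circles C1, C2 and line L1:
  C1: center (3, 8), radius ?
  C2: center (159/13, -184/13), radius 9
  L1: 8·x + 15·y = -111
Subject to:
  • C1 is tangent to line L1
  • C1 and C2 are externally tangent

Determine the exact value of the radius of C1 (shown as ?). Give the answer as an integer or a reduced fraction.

1. [C1‖L1]  r_C1² − 225 = 0  ⇒  r_C1 = 15 (r>0 drops 1)
2. [ext C1·C2]  r_C1² + 18r_C1 − 495 = 0  ⇒  r_C1 = 15 (r>0 drops 1)

15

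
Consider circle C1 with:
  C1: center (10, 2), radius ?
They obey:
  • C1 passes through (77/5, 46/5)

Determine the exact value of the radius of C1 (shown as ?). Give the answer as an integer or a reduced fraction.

1. [C1∋P]  r_C1² − 81 = 0  ⇒  r_C1 = 9 (r>0 drops 1)

9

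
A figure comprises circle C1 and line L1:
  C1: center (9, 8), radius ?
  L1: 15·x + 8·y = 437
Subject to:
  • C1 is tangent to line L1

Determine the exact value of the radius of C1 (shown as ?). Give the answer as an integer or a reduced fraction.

1. [C1‖L1]  r_C1² − 196 = 0  ⇒  r_C1 = 14 (r>0 drops 1)

14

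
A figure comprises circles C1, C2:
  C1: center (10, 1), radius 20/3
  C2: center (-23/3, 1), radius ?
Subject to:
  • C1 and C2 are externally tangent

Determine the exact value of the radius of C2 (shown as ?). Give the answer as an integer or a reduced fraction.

1. [ext C1·C2]  r_C2² + (40/3)r_C2 − 803/3 = 0  ⇒  r_C2 = 11 (r>0 drops 1)

11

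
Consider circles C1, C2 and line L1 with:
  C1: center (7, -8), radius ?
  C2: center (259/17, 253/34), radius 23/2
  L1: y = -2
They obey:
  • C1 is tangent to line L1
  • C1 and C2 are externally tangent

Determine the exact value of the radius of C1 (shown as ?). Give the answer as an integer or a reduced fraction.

6

1. [C1‖L1]  r_C1² − 36 = 0  ⇒  r_C1 = 6 (r>0 drops 1)
2. [ext C1·C2]  r_C1² + 23r_C1 − 174 = 0  ⇒  r_C1 = 6 (r>0 drops 1)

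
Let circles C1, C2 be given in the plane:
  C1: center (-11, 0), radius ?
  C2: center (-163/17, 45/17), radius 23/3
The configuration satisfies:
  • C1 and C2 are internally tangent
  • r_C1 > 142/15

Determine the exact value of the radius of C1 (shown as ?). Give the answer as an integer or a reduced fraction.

1. [int C1,C2]  r_C1² − (46/3)r_C1 + 448/9 = 0  ⇒  r_C1 = 14/3 or 32/3
2. given r_C1 > 142/15: keep 32/3

32/3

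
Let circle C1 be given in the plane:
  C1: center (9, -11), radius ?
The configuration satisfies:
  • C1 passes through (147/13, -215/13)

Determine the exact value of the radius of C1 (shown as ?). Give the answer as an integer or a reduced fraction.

6

1. [C1∋P]  r_C1² − 36 = 0  ⇒  r_C1 = 6 (r>0 drops 1)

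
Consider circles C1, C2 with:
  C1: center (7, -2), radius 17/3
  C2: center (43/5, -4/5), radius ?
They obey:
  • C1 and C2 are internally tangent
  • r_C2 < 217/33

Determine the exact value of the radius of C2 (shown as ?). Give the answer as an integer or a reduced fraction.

11/3

1. [int C1,C2]  r_C2² − (34/3)r_C2 + 253/9 = 0  ⇒  r_C2 = 11/3 or 23/3
2. given r_C2 < 217/33: keep 11/3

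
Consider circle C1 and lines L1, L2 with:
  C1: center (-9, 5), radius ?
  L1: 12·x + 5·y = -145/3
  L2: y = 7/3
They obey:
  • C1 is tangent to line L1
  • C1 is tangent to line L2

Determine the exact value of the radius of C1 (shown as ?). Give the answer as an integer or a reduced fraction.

1. [C1‖L1]  r_C1² − 64/9 = 0  ⇒  r_C1 = 8/3 (r>0 drops 1)
2. [C1‖L2]  r_C1² − 64/9 = 0  ⇒  r_C1 = 8/3 (r>0 drops 1)

8/3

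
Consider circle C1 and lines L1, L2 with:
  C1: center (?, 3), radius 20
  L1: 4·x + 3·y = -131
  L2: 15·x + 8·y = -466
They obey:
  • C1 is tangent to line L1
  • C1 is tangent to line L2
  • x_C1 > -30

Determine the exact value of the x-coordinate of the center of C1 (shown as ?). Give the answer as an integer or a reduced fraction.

1. [C1‖L1]  x_C1² + 70x_C1 + 600 = 0  ⇒  x_C1 = -60 or -10
2. [C1‖L2]  x_C1² + (196/3)x_C1 + 1660/3 = 0  ⇒  x_C1 = -166/3 or -10

-10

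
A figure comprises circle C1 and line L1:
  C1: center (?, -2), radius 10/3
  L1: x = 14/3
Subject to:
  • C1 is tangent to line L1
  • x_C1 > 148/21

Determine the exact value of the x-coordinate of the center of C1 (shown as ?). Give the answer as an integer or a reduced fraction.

1. [C1‖L1]  x_C1² − (28/3)x_C1 + 32/3 = 0  ⇒  x_C1 = 4/3 or 8
2. given x_C1 > 148/21: keep 8

8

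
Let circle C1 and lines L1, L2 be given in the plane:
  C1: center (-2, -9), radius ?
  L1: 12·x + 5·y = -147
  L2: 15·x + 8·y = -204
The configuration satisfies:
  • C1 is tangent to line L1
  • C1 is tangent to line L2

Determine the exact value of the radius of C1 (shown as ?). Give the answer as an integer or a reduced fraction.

1. [C1‖L1]  r_C1² − 36 = 0  ⇒  r_C1 = 6 (r>0 drops 1)
2. [C1‖L2]  r_C1² − 36 = 0  ⇒  r_C1 = 6 (r>0 drops 1)

6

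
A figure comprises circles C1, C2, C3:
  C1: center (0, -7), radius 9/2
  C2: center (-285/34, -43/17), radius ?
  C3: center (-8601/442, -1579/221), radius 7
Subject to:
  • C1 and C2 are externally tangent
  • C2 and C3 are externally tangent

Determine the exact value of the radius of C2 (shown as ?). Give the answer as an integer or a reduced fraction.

1. [ext C1·C2]  r_C2² + 9r_C2 − 70 = 0  ⇒  r_C2 = 5 (r>0 drops 1)
2. [ext C2·C3]  r_C2² + 14r_C2 − 95 = 0  ⇒  r_C2 = 5 (r>0 drops 1)

5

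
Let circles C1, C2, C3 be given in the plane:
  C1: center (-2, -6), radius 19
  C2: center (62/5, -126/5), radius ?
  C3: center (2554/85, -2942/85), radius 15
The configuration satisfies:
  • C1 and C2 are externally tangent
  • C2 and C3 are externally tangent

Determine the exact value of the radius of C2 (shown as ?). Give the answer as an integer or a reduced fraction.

1. [ext C1·C2]  r_C2² + 38r_C2 − 215 = 0  ⇒  r_C2 = 5 (r>0 drops 1)
2. [ext C2·C3]  r_C2² + 30r_C2 − 175 = 0  ⇒  r_C2 = 5 (r>0 drops 1)

5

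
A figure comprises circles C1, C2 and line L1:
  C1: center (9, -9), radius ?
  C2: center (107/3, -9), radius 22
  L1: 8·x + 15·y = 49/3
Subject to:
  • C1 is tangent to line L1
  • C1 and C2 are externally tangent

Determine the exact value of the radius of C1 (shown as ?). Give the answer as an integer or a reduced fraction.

14/3

1. [C1‖L1]  r_C1² − 196/9 = 0  ⇒  r_C1 = 14/3 (r>0 drops 1)
2. [ext C1·C2]  r_C1² + 44r_C1 − 2044/9 = 0  ⇒  r_C1 = 14/3 (r>0 drops 1)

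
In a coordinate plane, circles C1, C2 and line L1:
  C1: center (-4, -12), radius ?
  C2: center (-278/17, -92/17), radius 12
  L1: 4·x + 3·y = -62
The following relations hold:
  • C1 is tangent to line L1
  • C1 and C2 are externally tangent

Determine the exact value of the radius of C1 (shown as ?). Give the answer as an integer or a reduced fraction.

1. [C1‖L1]  r_C1² − 4 = 0  ⇒  r_C1 = 2 (r>0 drops 1)
2. [ext C1·C2]  r_C1² + 24r_C1 − 52 = 0  ⇒  r_C1 = 2 (r>0 drops 1)

2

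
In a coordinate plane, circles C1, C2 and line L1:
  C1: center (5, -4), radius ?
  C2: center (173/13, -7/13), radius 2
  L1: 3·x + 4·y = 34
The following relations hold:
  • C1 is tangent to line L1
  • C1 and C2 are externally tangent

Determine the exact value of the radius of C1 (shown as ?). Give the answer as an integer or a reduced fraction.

7

1. [C1‖L1]  r_C1² − 49 = 0  ⇒  r_C1 = 7 (r>0 drops 1)
2. [ext C1·C2]  r_C1² + 4r_C1 − 77 = 0  ⇒  r_C1 = 7 (r>0 drops 1)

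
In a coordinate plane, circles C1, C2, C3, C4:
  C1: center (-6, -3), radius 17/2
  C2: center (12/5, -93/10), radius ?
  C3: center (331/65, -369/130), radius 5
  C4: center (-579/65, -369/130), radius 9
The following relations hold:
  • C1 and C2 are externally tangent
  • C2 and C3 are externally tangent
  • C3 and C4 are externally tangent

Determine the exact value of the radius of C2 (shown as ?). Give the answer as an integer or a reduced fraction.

1. [ext C1·C2]  r_C2² + 17r_C2 − 38 = 0  ⇒  r_C2 = 2 (r>0 drops 1)
2. [ext C2·C3]  r_C2² + 10r_C2 − 24 = 0  ⇒  r_C2 = 2 (r>0 drops 1)

2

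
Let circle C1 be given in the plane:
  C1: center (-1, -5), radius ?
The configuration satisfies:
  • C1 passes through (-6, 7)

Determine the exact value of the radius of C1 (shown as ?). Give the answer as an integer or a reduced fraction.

1. [C1∋P]  r_C1² − 169 = 0  ⇒  r_C1 = 13 (r>0 drops 1)

13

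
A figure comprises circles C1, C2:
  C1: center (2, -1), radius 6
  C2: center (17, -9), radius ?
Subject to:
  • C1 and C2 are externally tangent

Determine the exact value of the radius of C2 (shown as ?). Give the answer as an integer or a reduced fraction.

11

1. [ext C1·C2]  r_C2² + 12r_C2 − 253 = 0  ⇒  r_C2 = 11 (r>0 drops 1)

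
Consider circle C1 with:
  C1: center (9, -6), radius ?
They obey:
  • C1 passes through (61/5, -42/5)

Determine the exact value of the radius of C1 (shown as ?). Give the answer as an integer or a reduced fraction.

1. [C1∋P]  r_C1² − 16 = 0  ⇒  r_C1 = 4 (r>0 drops 1)

4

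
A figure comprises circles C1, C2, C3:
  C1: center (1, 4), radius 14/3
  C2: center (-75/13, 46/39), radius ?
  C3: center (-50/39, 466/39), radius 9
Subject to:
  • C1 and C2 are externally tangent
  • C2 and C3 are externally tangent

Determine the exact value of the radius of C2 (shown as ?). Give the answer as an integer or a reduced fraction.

1. [ext C1·C2]  r_C2² + (28/3)r_C2 − 32 = 0  ⇒  r_C2 = 8/3 (r>0 drops 1)
2. [ext C2·C3]  r_C2² + 18r_C2 − 496/9 = 0  ⇒  r_C2 = 8/3 (r>0 drops 1)

8/3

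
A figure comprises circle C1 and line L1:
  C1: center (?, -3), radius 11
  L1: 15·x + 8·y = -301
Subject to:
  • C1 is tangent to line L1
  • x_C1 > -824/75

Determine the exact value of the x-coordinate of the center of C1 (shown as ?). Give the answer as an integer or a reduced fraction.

1. [C1‖L1]  x_C1² + (554/15)x_C1 + 928/5 = 0  ⇒  x_C1 = -464/15 or -6
2. given x_C1 > -824/75: keep -6

-6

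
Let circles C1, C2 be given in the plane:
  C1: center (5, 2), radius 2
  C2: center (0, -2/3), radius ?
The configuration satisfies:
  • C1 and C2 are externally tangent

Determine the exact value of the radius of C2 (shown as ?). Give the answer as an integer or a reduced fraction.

11/3

1. [ext C1·C2]  r_C2² + 4r_C2 − 253/9 = 0  ⇒  r_C2 = 11/3 (r>0 drops 1)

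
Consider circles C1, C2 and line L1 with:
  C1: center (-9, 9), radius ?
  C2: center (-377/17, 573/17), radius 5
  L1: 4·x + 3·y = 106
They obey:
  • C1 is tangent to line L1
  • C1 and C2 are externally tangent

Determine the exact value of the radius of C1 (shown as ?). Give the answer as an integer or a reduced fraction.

1. [C1‖L1]  r_C1² − 529 = 0  ⇒  r_C1 = 23 (r>0 drops 1)
2. [ext C1·C2]  r_C1² + 10r_C1 − 759 = 0  ⇒  r_C1 = 23 (r>0 drops 1)

23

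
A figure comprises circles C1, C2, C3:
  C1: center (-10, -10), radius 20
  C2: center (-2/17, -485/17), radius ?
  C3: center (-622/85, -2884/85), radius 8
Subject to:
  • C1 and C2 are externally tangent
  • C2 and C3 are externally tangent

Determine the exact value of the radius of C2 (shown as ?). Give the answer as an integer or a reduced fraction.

1

1. [ext C1·C2]  r_C2² + 40r_C2 − 41 = 0  ⇒  r_C2 = 1 (r>0 drops 1)
2. [ext C2·C3]  r_C2² + 16r_C2 − 17 = 0  ⇒  r_C2 = 1 (r>0 drops 1)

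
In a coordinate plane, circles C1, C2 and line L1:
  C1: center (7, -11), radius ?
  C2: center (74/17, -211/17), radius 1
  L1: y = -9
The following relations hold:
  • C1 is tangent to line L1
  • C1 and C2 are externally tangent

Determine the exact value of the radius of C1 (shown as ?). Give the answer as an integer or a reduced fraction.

2

1. [C1‖L1]  r_C1² − 4 = 0  ⇒  r_C1 = 2 (r>0 drops 1)
2. [ext C1·C2]  r_C1² + 2r_C1 − 8 = 0  ⇒  r_C1 = 2 (r>0 drops 1)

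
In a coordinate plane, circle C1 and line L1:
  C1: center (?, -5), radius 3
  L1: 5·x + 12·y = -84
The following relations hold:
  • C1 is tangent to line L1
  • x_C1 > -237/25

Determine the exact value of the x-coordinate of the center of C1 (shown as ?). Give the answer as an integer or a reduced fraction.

3

1. [C1‖L1]  x_C1² + (48/5)x_C1 − 189/5 = 0  ⇒  x_C1 = -63/5 or 3
2. given x_C1 > -237/25: keep 3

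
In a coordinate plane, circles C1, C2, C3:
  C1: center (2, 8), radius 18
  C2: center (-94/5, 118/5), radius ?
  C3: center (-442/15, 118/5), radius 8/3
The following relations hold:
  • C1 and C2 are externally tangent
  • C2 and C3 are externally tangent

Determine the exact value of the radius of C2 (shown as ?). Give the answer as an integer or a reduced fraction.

8

1. [ext C1·C2]  r_C2² + 36r_C2 − 352 = 0  ⇒  r_C2 = 8 (r>0 drops 1)
2. [ext C2·C3]  r_C2² + (16/3)r_C2 − 320/3 = 0  ⇒  r_C2 = 8 (r>0 drops 1)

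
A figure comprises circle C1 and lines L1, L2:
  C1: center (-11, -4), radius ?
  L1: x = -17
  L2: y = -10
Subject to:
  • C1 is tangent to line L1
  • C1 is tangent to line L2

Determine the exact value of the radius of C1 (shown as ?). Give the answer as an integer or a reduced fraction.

1. [C1‖L1]  r_C1² − 36 = 0  ⇒  r_C1 = 6 (r>0 drops 1)
2. [C1‖L2]  r_C1² − 36 = 0  ⇒  r_C1 = 6 (r>0 drops 1)

6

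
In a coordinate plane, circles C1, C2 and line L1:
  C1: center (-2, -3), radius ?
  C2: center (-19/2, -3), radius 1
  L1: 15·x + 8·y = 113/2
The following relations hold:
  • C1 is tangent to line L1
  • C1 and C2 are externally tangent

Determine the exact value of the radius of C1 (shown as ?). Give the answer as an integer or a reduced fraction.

13/2

1. [C1‖L1]  r_C1² − 169/4 = 0  ⇒  r_C1 = 13/2 (r>0 drops 1)
2. [ext C1·C2]  r_C1² + 2r_C1 − 221/4 = 0  ⇒  r_C1 = 13/2 (r>0 drops 1)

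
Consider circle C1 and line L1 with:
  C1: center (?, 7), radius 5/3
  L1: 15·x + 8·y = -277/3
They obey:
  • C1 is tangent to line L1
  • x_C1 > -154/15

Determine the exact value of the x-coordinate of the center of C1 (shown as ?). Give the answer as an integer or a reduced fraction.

-8

1. [C1‖L1]  x_C1² + (178/9)x_C1 + 848/9 = 0  ⇒  x_C1 = -106/9 or -8
2. given x_C1 > -154/15: keep -8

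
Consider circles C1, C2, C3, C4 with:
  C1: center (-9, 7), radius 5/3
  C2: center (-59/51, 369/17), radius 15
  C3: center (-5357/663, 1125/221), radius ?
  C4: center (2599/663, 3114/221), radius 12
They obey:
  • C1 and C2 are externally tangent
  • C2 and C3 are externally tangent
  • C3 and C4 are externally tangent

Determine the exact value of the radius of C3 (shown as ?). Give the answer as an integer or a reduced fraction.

1. [ext C2·C3]  r_C3² + 30r_C3 − 99 = 0  ⇒  r_C3 = 3 (r>0 drops 1)
2. [ext C3·C4]  r_C3² + 24r_C3 − 81 = 0  ⇒  r_C3 = 3 (r>0 drops 1)

3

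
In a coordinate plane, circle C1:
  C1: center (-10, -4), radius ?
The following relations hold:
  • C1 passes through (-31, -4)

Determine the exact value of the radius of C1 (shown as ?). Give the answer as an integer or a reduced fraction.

21

1. [C1∋P]  r_C1² − 441 = 0  ⇒  r_C1 = 21 (r>0 drops 1)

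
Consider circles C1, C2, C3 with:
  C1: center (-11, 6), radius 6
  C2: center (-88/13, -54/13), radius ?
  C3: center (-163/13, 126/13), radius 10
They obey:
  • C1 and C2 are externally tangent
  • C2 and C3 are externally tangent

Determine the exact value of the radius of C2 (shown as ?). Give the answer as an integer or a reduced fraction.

1. [ext C1·C2]  r_C2² + 12r_C2 − 85 = 0  ⇒  r_C2 = 5 (r>0 drops 1)
2. [ext C2·C3]  r_C2² + 20r_C2 − 125 = 0  ⇒  r_C2 = 5 (r>0 drops 1)

5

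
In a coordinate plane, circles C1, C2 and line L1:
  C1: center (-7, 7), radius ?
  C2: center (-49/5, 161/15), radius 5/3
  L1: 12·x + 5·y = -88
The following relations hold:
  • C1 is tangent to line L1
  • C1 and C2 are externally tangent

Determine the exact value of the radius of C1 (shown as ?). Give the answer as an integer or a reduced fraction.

1. [C1‖L1]  r_C1² − 9 = 0  ⇒  r_C1 = 3 (r>0 drops 1)
2. [ext C1·C2]  r_C1² + (10/3)r_C1 − 19 = 0  ⇒  r_C1 = 3 (r>0 drops 1)

3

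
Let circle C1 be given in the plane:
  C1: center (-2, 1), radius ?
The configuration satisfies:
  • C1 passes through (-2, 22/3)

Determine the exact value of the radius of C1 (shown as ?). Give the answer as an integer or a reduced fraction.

19/3

1. [C1∋P]  r_C1² − 361/9 = 0  ⇒  r_C1 = 19/3 (r>0 drops 1)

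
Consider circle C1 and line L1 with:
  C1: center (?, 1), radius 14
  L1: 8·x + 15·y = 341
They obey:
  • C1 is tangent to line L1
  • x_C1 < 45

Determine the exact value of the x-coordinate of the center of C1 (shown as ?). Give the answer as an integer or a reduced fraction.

1. [C1‖L1]  x_C1² − (163/2)x_C1 + 1551/2 = 0  ⇒  x_C1 = 11 or 141/2
2. given x_C1 < 45: keep 11

11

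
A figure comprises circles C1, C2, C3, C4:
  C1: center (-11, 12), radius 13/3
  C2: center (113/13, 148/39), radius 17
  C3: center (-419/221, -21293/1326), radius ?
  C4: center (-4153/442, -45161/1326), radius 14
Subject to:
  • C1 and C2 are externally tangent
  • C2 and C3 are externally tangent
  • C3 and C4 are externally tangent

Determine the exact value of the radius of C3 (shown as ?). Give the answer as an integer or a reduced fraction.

1. [ext C2·C3]  r_C3² + 34r_C3 − 869/4 = 0  ⇒  r_C3 = 11/2 (r>0 drops 1)
2. [ext C3·C4]  r_C3² + 28r_C3 − 737/4 = 0  ⇒  r_C3 = 11/2 (r>0 drops 1)

11/2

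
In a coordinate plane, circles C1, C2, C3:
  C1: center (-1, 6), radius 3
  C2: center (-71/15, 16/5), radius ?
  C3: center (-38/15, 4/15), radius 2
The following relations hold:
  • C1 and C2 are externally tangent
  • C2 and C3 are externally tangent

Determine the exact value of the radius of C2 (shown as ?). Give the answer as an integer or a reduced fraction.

5/3

1. [ext C1·C2]  r_C2² + 6r_C2 − 115/9 = 0  ⇒  r_C2 = 5/3 (r>0 drops 1)
2. [ext C2·C3]  r_C2² + 4r_C2 − 85/9 = 0  ⇒  r_C2 = 5/3 (r>0 drops 1)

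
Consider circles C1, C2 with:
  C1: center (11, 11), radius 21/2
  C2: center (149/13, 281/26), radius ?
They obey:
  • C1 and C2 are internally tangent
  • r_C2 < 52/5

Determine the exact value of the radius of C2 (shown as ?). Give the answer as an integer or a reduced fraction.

1. [int C1,C2]  r_C2² − 21r_C2 + 110 = 0  ⇒  r_C2 = 10 or 11
2. given r_C2 < 52/5: keep 10

10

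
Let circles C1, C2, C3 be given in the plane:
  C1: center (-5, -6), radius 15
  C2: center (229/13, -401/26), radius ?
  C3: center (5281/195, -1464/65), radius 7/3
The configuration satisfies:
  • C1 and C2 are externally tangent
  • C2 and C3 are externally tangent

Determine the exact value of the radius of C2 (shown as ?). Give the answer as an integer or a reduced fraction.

1. [ext C1·C2]  r_C2² + 30r_C2 − 1501/4 = 0  ⇒  r_C2 = 19/2 (r>0 drops 1)
2. [ext C2·C3]  r_C2² + (14/3)r_C2 − 1615/12 = 0  ⇒  r_C2 = 19/2 (r>0 drops 1)

19/2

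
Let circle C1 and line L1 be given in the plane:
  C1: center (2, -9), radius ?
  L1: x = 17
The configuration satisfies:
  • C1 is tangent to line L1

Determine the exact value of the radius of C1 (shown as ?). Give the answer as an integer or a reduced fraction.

1. [C1‖L1]  r_C1² − 225 = 0  ⇒  r_C1 = 15 (r>0 drops 1)

15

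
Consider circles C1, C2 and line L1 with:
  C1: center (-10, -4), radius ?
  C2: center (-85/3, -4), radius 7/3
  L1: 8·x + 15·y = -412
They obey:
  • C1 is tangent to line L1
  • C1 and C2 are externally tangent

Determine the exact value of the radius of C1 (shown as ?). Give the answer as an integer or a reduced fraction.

16

1. [C1‖L1]  r_C1² − 256 = 0  ⇒  r_C1 = 16 (r>0 drops 1)
2. [ext C1·C2]  r_C1² + (14/3)r_C1 − 992/3 = 0  ⇒  r_C1 = 16 (r>0 drops 1)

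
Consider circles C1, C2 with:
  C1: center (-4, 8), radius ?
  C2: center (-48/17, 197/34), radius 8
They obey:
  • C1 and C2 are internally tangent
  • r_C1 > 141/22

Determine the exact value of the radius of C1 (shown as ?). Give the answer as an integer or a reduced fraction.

1. [int C1,C2]  r_C1² − 16r_C1 + 231/4 = 0  ⇒  r_C1 = 11/2 or 21/2
2. given r_C1 > 141/22: keep 21/2

21/2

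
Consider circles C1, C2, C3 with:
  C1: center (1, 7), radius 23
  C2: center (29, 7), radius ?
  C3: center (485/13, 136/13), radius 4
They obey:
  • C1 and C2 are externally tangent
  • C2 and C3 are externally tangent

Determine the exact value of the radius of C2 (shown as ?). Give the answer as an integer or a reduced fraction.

5

1. [ext C1·C2]  r_C2² + 46r_C2 − 255 = 0  ⇒  r_C2 = 5 (r>0 drops 1)
2. [ext C2·C3]  r_C2² + 8r_C2 − 65 = 0  ⇒  r_C2 = 5 (r>0 drops 1)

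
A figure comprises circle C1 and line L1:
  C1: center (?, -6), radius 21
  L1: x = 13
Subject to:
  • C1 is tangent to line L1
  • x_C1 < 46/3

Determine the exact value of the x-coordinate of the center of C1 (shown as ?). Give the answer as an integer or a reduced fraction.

1. [C1‖L1]  x_C1² − 26x_C1 − 272 = 0  ⇒  x_C1 = -8 or 34
2. given x_C1 < 46/3: keep -8

-8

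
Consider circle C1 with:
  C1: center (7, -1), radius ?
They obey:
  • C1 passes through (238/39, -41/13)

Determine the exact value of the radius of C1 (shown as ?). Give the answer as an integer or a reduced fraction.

7/3

1. [C1∋P]  r_C1² − 49/9 = 0  ⇒  r_C1 = 7/3 (r>0 drops 1)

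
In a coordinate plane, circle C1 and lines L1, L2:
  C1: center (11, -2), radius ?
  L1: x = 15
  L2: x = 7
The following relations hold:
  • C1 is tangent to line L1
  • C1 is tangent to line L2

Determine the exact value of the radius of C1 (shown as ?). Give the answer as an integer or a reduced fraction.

1. [C1‖L1]  r_C1² − 16 = 0  ⇒  r_C1 = 4 (r>0 drops 1)
2. [C1‖L2]  r_C1² − 16 = 0  ⇒  r_C1 = 4 (r>0 drops 1)

4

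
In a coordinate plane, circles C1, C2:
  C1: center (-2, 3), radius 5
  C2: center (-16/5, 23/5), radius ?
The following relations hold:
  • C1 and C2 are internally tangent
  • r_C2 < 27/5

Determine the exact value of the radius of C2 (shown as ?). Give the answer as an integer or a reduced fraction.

3

1. [int C1,C2]  r_C2² − 10r_C2 + 21 = 0  ⇒  r_C2 = 3 or 7
2. given r_C2 < 27/5: keep 3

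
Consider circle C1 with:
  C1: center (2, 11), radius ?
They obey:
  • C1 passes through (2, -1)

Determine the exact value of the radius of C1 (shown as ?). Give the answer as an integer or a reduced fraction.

12

1. [C1∋P]  r_C1² − 144 = 0  ⇒  r_C1 = 12 (r>0 drops 1)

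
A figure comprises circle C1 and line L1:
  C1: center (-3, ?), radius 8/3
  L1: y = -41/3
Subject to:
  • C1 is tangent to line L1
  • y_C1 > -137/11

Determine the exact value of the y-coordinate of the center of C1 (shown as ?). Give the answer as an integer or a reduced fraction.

1. [C1‖L1]  y_C1² + (82/3)y_C1 + 539/3 = 0  ⇒  y_C1 = -49/3 or -11
2. given y_C1 > -137/11: keep -11

-11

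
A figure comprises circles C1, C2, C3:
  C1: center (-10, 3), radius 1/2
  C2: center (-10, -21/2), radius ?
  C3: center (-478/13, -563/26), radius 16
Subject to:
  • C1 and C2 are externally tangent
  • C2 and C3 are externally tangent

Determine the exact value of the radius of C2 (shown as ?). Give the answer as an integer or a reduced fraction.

1. [ext C1·C2]  r_C2² + 1r_C2 − 182 = 0  ⇒  r_C2 = 13 (r>0 drops 1)
2. [ext C2·C3]  r_C2² + 32r_C2 − 585 = 0  ⇒  r_C2 = 13 (r>0 drops 1)

13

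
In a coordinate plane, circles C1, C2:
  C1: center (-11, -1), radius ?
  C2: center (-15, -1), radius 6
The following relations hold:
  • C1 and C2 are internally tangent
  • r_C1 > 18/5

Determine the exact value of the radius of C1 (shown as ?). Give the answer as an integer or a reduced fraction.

1. [int C1,C2]  r_C1² − 12r_C1 + 20 = 0  ⇒  r_C1 = 2 or 10
2. given r_C1 > 18/5: keep 10

10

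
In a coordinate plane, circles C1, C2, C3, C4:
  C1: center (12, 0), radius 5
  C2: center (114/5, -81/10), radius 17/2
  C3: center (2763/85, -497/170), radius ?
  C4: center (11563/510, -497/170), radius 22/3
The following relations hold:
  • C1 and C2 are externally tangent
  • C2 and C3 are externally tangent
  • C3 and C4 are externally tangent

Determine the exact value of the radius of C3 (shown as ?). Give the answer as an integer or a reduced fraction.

5/2

1. [ext C2·C3]  r_C3² + 17r_C3 − 195/4 = 0  ⇒  r_C3 = 5/2 (r>0 drops 1)
2. [ext C3·C4]  r_C3² + (44/3)r_C3 − 515/12 = 0  ⇒  r_C3 = 5/2 (r>0 drops 1)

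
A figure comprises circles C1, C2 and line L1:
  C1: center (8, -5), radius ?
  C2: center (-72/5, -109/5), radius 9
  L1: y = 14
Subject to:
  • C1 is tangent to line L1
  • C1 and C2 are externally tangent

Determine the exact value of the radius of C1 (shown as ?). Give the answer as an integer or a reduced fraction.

19

1. [C1‖L1]  r_C1² − 361 = 0  ⇒  r_C1 = 19 (r>0 drops 1)
2. [ext C1·C2]  r_C1² + 18r_C1 − 703 = 0  ⇒  r_C1 = 19 (r>0 drops 1)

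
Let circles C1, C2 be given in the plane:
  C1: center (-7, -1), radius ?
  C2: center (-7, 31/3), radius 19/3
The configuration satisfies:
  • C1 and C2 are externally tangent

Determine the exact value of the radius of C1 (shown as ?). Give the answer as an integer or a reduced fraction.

5

1. [ext C1·C2]  r_C1² + (38/3)r_C1 − 265/3 = 0  ⇒  r_C1 = 5 (r>0 drops 1)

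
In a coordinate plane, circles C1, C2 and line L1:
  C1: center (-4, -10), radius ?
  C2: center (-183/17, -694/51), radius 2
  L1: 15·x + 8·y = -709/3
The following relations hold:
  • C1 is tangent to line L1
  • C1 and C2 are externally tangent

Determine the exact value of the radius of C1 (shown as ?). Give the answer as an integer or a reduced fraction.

1. [C1‖L1]  r_C1² − 289/9 = 0  ⇒  r_C1 = 17/3 (r>0 drops 1)
2. [ext C1·C2]  r_C1² + 4r_C1 − 493/9 = 0  ⇒  r_C1 = 17/3 (r>0 drops 1)

17/3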